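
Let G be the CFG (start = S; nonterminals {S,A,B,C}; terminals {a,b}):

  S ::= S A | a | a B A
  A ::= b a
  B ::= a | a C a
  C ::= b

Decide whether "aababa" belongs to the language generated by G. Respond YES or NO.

Convert to CNF:
  S -> S A | T1 X3 | a
  A -> T0 T1
  B -> T1 X2 | a
  C -> b
  T0 -> b
  T1 -> a
  X2 -> C T1
  X3 -> B A

CYK fill:
  [0..0]={B,S,T1}  "a"  orig:{B,S}
  [1..1]={B,S,T1}  "a"  orig:{B,S}
  [2..2]={C,T0}  "b"  orig:{C}
  [3..3]={B,S,T1}  "a"  orig:{B,S}
  [4..4]={C,T0}  "b"  orig:{C}
  [5..5]={B,S,T1}  "a"  orig:{B,S}
  [0..1]=∅  "aa"
  [1..2]=∅  "ab"
  [2..3]={A,X2}  "ba"  orig:{A}
  [3..4]=∅  "ab"
  [4..5]={A,X2}  "ba"  orig:{A}
  [0..2]=∅  "aab"
  [1..3]={B,S,X3}  "aba"  orig:{B,S}
  [2..4]=∅  "bab"
  [3..5]={B,S,X3}  "aba"  orig:{B,S}
  [0..3]={S}  "aaba"
  [1..4]=∅  "abab"
  [2..5]=∅  "baba"
  [0..4]=∅  "aabab"
  [1..5]={S,X3}  "ababa"  orig:{S}
  [0..5]={S}  "aababa"

S ∈ T[0,5] ⇒ YES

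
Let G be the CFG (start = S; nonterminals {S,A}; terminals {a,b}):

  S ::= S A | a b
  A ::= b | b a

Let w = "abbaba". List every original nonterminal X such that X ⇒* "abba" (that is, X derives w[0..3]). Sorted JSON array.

Convert to CNF:
  S -> S A | T1 T0
  A -> T0 T1 | b
  T0 -> b
  T1 -> a

Fill CYK table bottom-up, restricted to cells inside w[0..3]:
  T[0,0] 'a' = {T1}  orig:{}
  T[1,1] 'b' = {A,T0}  orig:{A}
  T[2,2] 'b' = {A,T0}  orig:{A}
  T[3,3] 'a' = {T1}  orig:{}
  T[0,1] 'ab' = {S}
  T[1,2] 'bb' = ∅
  T[2,3] 'ba' = {A}
  T[0,2] 'abb' = {S}
  T[1,3] 'bba' = ∅
  T[0,3] 'abba' = {S}

Original NTs in T[0,3] deriving "abba": ["S"]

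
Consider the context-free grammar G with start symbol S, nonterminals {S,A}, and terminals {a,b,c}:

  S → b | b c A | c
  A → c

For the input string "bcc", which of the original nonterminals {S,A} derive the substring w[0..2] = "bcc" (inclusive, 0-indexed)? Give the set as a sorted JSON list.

Convert to CNF:
  S -> T0 X2 | b | c
  A -> c
  T0 -> b
  T1 -> c
  X2 -> T1 A

Fill CYK table bottom-up — only the sub-triangle for w[0..2]:
  [0..0]={S,T0}  "b"  orig:{S}
  [1..1]={A,S,T1}  "c"  orig:{A,S}
  [2..2]={A,S,T1}  "c"  orig:{A,S}
  [0..1]=∅  "bc"
  [1..2]={X2}  "cc"  orig:{}
  [0..2]={S}  "bcc"

Original NTs in T[0,2] deriving "bcc": ["S"]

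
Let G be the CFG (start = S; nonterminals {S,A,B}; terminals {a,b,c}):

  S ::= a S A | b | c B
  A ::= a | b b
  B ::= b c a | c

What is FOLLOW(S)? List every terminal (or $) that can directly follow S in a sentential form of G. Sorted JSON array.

FIRST iteration:
pass 1:
  A via A→a: +{a}
  A via A→b b: +{b}
  B via B→b c a: +{b}
  B via B→c: +{c}
  S via S→a S A: +{a}
  S via S→b: +{b}
  S via S→c B: +{c}
  FIRST(S)={a,b,c}  FIRST(A)={a,b}  FIRST(B)={b,c}
pass 2: (stable)
  FIRST(S)={a,b,c}  FIRST(A)={a,b}  FIRST(B)={b,c}

FOLLOW sets:
initialize: $ ∈ FOLLOW(S)
pass 1:
  S→a S A: FOLLOW(S) ⊇ FIRST(A) = {a,b}; new: +{a,b}
  S→a S A: FOLLOW(A) ⊇ FOLLOW(S) ⊇ {$,a,b}; new: +{$,a,b}
  S→c B: FOLLOW(B) ⊇ FOLLOW(S) ⊇ {$,a,b}; new: +{$,a,b}
  FOLLOW(S)={$,a,b}  FOLLOW(A)={$,a,b}  FOLLOW(B)={$,a,b}
pass 2: (stable)
  FOLLOW(S)={$,a,b}  FOLLOW(A)={$,a,b}  FOLLOW(B)={$,a,b}

FOLLOW(S) = ["$", "a", "b"]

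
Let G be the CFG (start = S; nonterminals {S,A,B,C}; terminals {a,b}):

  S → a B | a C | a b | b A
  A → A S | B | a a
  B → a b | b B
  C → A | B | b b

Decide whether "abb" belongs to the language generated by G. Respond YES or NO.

Convert to CNF:
  S -> T0 B | T0 C | T0 T1 | T1 A
  A -> A S | T0 T0 | T0 T1 | T1 B
  B -> T0 T1 | T1 B
  C -> A S | T0 T0 | T0 T1 | T1 B | T1 T1
  T0 -> a
  T1 -> b

Fill CYK table bottom-up:
  T[0,0] 'a' = {T0}  orig:{}
  T[1,1] 'b' = {T1}  orig:{}
  T[2,2] 'b' = {T1}  orig:{}
  T[0,1] 'ab' = {A,B,C,S}
  T[1,2] 'bb' = {C}
  T[0,2] 'abb' = {S}

S ∈ T[0,2] ⇒ YES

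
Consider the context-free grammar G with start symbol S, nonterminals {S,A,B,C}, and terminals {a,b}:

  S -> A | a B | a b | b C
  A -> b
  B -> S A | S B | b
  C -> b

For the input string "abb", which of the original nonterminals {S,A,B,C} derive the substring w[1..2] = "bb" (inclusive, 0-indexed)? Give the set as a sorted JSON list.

Convert to CNF:
  S -> T0 B | T0 T1 | T1 C | b
  A -> b
  B -> S A | S B | b
  C -> b
  T0 -> a
  T1 -> b

CYK table (by increasing span), restricted to cells inside w[1..2]:
  cell(1,1) b: {A,B,C,S,T1}  orig:{A,B,C,S}
  cell(2,2) b: {A,B,C,S,T1}  orig:{A,B,C,S}
  cell(1,2) bb: {B,S}

Original NTs in T[1,2] deriving "bb": ["B", "S"]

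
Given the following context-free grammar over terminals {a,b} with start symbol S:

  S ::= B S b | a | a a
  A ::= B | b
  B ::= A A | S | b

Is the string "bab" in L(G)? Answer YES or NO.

Convert to CNF:
  S -> B X4 | T1 T1 | a
  A -> A A | B X2 | T1 T1 | a | b
  B -> A A | B X3 | T1 T1 | a | b
  T0 -> b
  T1 -> a
  X2 -> S T0
  X3 -> S T0
  X4 -> S T0

CYK fill:
  T[0,0] 'b' = {A,B,T0}  orig:{A,B}
  T[1,1] 'a' = {A,B,S,T1}  orig:{A,B,S}
  T[2,2] 'b' = {A,B,T0}  orig:{A,B}
  T[0,1] 'ba' = {A,B}
  T[1,2] 'ab' = {A,B,X2,X3,X4}  orig:{A,B}
  T[0,2] 'bab' = {A,B,S}

S ∈ T[0,2] ⇒ YES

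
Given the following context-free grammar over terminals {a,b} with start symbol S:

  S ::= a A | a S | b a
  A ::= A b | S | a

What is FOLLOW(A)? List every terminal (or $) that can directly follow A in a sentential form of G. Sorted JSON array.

Compute FIRST by fixpoint:
[1]
  A via A→a: +{a}
  S via S→a A: +{a}
  S via S→b a: +{b}
  FIRST(S)={a,b}  FIRST(A)={a}
[2]
  A via A→S: +{b}
  FIRST(S)={a,b}  FIRST(A)={a,b}
[3] done
  FIRST(S)={a,b}  FIRST(A)={a,b}

Compute FOLLOW by fixpoint:
initialize: $ ∈ FOLLOW(S)
round 1:
  A→A b: FOLLOW(A) ⊇ FIRST(b) = {b}; new: +{b}
  A→S: FOLLOW(S) ⊇ FOLLOW(A) ⊇ {b}; new: +{b}
  S→a A: FOLLOW(A) ⊇ FOLLOW(S) ⊇ {$,b}; new: +{$}
  FOLLOW(S)={$,b}  FOLLOW(A)={$,b}
round 2: — fixpoint
  FOLLOW(S)={$,b}  FOLLOW(A)={$,b}

FOLLOW(A) = ["$", "b"]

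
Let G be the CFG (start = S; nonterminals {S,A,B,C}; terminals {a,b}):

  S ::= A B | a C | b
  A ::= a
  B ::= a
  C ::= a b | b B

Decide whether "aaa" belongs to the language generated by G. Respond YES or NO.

Convert to CNF:
  S -> A B | T0 C | b
  A -> a
  B -> a
  C -> T0 T1 | T1 B
  T0 -> a
  T1 -> b

CYK table (by increasing span):
  cell(0,0) a: {A,B,T0}  orig:{A,B}
  cell(1,1) a: {A,B,T0}  orig:{A,B}
  cell(2,2) a: {A,B,T0}  orig:{A,B}
  cell(0,1) aa: {S}
  cell(1,2) aa: {S}
  cell(0,2) aaa: ∅

S ∉ T[0,2] ⇒ NO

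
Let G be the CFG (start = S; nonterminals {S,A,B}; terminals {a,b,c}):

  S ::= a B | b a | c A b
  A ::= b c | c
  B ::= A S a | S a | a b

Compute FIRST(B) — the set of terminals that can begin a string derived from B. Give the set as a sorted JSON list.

FIRST iteration:
round 1:
  A via A→b c: +{b}
  A via A→c: +{c}
  B via B→A S a: +{b,c}
  B via B→a b: +{a}
  S via S→a B: +{a}
  S via S→b a: +{b}
  S via S→c A b: +{c}
  FIRST[S]={a,b,c}  FIRST[A]={b,c}  FIRST[B]={a,b,c}
round 2: (stable)
  FIRST[S]={a,b,c}  FIRST[A]={b,c}  FIRST[B]={a,b,c}

FIRST(B) = ["a", "b", "c"]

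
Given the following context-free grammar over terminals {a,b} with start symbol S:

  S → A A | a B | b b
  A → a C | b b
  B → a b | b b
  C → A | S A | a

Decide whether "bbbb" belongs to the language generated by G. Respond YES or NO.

CNF form of G:
  S -> A A | T0 B | T1 T1
  A -> T0 C | T1 T1
  B -> T0 T1 | T1 T1
  C -> S A | T0 C | T1 T1 | a
  T0 -> a
  T1 -> b

Fill CYK table bottom-up:
  [0..0]={T1}  "b"  orig:{}
  [1..1]={T1}  "b"  orig:{}
  [2..2]={T1}  "b"  orig:{}
  [3..3]={T1}  "b"  orig:{}
  [0..1]={A,B,C,S}  "bb"
  [1..2]={A,B,C,S}  "bb"
  [2..3]={A,B,C,S}  "bb"
  [0..2]=∅  "bbb"
  [1..3]=∅  "bbb"
  [0..3]={C,S}  "bbbb"

S ∈ T[0,3] ⇒ YES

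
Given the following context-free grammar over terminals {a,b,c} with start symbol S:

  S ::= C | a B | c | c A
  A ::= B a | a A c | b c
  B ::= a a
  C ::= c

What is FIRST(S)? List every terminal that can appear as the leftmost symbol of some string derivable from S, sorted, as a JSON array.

FIRST iteration:
iter 1:
  A via A→a A c: +{a}
  A via A→b c: +{b}
  B via B→a a: +{a}
  C via C→c: +{c}
  S via S→C: +{c}
  S via S→a B: +{a}
  S: {a,c}  A: {a,b}  B: {a}  C: {c}
iter 2: — fixpoint
  S: {a,c}  A: {a,b}  B: {a}  C: {c}

FIRST(S) = ["a", "c"]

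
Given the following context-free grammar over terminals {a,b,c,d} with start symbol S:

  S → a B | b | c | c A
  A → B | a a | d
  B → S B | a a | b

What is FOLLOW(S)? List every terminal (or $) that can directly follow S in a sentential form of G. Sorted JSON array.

FIRST iteration:
iter 1:
  A via A→a a: +{a}
  A via A→d: +{d}
  B via B→a a: +{a}
  B via B→b: +{b}
  S via S→a B: +{a}
  S via S→b: +{b}
  S via S→c: +{c}
  FIRST(S)={a,b,c}  FIRST(A)={a,d}  FIRST(B)={a,b}
iter 2:
  A via A→B: +{b}
  B via B→S B: +{c}
  FIRST(S)={a,b,c}  FIRST(A)={a,b,d}  FIRST(B)={a,b,c}
iter 3:
  A via A→B: +{c}
  FIRST(S)={a,b,c}  FIRST(A)={a,b,c,d}  FIRST(B)={a,b,c}
iter 4: (stable)
  FIRST(S)={a,b,c}  FIRST(A)={a,b,c,d}  FIRST(B)={a,b,c}

FOLLOW iteration:
initialize: $ ∈ FOLLOW(S)
[1]
  B→S B: FOLLOW(S) ⊇ FIRST(B) = {a,b,c}; new: +{a,b,c}
  S→a B: FOLLOW(B) ⊇ FOLLOW(S) ⊇ {$,a,b,c}; new: +{$,a,b,c}
  S→c A: FOLLOW(A) ⊇ FOLLOW(S) ⊇ {$,a,b,c}; new: +{$,a,b,c}
  FOLLOW[S]={$,a,b,c}  FOLLOW[A]={$,a,b,c}  FOLLOW[B]={$,a,b,c}
[2] (no change)
  FOLLOW[S]={$,a,b,c}  FOLLOW[A]={$,a,b,c}  FOLLOW[B]={$,a,b,c}

FOLLOW(S) = ["$", "a", "b", "c"]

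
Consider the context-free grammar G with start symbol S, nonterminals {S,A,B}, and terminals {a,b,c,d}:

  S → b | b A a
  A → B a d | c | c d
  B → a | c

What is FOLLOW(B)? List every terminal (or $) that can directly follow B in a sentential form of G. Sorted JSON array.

FIRST sets, iterate to fixpoint:
round 1:
  A via A→c: +{c}
  B via B→a: +{a}
  B via B→c: +{c}
  S via S→b: +{b}
  FIRST(S)={b}  FIRST(A)={c}  FIRST(B)={a,c}
round 2:
  A via A→B a d: +{a}
  FIRST(S)={b}  FIRST(A)={a,c}  FIRST(B)={a,c}
round 3: (no change)
  FIRST(S)={b}  FIRST(A)={a,c}  FIRST(B)={a,c}

FOLLOW iteration:
FOLLOW(S) := {$}
iter 1:
  A→B a d: FOLLOW(B) ⊇ FIRST(a) = {a}; new: +{a}
  S→b A a: FOLLOW(A) ⊇ FIRST(a) = {a}; new: +{a}
  S: {$}  A: {a}  B: {a}
iter 2: done
  S: {$}  A: {a}  B: {a}

FOLLOW(B) = ["a"]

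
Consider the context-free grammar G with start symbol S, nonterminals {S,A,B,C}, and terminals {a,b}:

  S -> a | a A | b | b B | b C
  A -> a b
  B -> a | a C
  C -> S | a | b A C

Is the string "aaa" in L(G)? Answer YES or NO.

CNF form of G:
  S -> T0 A | T1 B | T1 C | a | b
  A -> T0 T1
  B -> T0 C | a
  C -> T0 A | T1 B | T1 C | T1 X2 | a | b
  T0 -> a
  T1 -> b
  X2 -> A C

CYK fill:
  cell(0,0) a: {B,C,S,T0}  orig:{B,C,S}
  cell(1,1) a: {B,C,S,T0}  orig:{B,C,S}
  cell(2,2) a: {B,C,S,T0}  orig:{B,C,S}
  cell(0,1) aa: {B}
  cell(1,2) aa: {B}
  cell(0,2) aaa: ∅

S ∉ T[0,2] ⇒ NO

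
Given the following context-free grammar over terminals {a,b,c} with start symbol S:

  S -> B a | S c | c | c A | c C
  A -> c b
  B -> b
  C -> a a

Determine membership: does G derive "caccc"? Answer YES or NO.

Convert to CNF:
  S -> B T2 | S T0 | T0 A | T0 C | c
  A -> T0 T1
  B -> b
  C -> T2 T2
  T0 -> c
  T1 -> b
  T2 -> a

CYK table (by increasing span):
  cell(0,0) c: {S,T0}  orig:{S}
  cell(1,1) a: {T2}  orig:{}
  cell(2,2) c: {S,T0}  orig:{S}
  cell(3,3) c: {S,T0}  orig:{S}
  cell(4,4) c: {S,T0}  orig:{S}
  cell(0,1) ca: ∅
  cell(1,2) ac: ∅
  cell(2,3) cc: {S}
  cell(3,4) cc: {S}
  cell(0,2) cac: ∅
  cell(1,3) acc: ∅
  cell(2,4) ccc: {S}
  cell(0,3) cacc: ∅
  cell(1,4) accc: ∅
  cell(0,4) caccc: ∅

S ∉ T[0,4] ⇒ NO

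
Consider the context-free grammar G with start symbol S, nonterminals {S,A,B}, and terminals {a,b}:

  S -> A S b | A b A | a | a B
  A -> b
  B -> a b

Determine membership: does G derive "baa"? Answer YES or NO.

CNF form of G:
  S -> A X2 | A X3 | T0 B | a
  A -> b
  B -> T0 T1
  T0 -> a
  T1 -> b
  X2 -> S T1
  X3 -> T1 A

Fill CYK table bottom-up:
  T[0,0] 'b' = {A,T1}  orig:{A}
  T[1,1] 'a' = {S,T0}  orig:{S}
  T[2,2] 'a' = {S,T0}  orig:{S}
  T[0,1] 'ba' = ∅
  T[1,2] 'aa' = ∅
  T[0,2] 'baa' = ∅

S ∉ T[0,2] ⇒ NO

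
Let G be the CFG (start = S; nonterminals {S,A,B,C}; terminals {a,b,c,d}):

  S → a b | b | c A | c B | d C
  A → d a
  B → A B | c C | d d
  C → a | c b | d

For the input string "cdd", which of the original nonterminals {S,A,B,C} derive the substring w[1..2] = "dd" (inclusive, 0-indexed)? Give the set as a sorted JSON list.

CNF form of G:
  S -> T0 C | T1 T3 | T2 A | T2 B | b
  A -> T0 T1
  B -> A B | T0 T0 | T2 C
  C -> T2 T3 | a | d
  T0 -> d
  T1 -> a
  T2 -> c
  T3 -> b

CYK table (by increasing span) (cells [i..j] with 1 ≤ i ≤ j ≤ 2 only):
  [1..1]={C,T0}  "d"  orig:{C}
  [2..2]={C,T0}  "d"  orig:{C}
  [1..2]={B,S}  "dd"

Original NTs in T[1,2] deriving "dd": ["B", "S"]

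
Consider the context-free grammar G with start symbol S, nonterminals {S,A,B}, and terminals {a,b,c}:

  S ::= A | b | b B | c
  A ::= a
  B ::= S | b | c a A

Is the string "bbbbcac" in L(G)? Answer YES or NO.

CNF form of G:
  S -> T0 B | a | b | c
  A -> a
  B -> T0 B | T1 X3 | a | b | c
  T0 -> b
  T1 -> c
  T2 -> a
  X3 -> T2 A

Fill CYK table bottom-up:
  [0..0]={B,S,T0}  "b"  orig:{B,S}
  [1..1]={B,S,T0}  "b"  orig:{B,S}
  [2..2]={B,S,T0}  "b"  orig:{B,S}
  [3..3]={B,S,T0}  "b"  orig:{B,S}
  [4..4]={B,S,T1}  "c"  orig:{B,S}
  [5..5]={A,B,S,T2}  "a"  orig:{A,B,S}
  [6..6]={B,S,T1}  "c"  orig:{B,S}
  [0..1]={B,S}  "bb"
  [1..2]={B,S}  "bb"
  [2..3]={B,S}  "bb"
  [3..4]={B,S}  "bc"
  [4..5]=∅  "ca"
  [5..6]=∅  "ac"
  [0..2]={B,S}  "bbb"
  [1..3]={B,S}  "bbb"
  [2..4]={B,S}  "bbc"
  [3..5]=∅  "bca"
  [4..6]=∅  "cac"
  [0..3]={B,S}  "bbbb"
  [1..4]={B,S}  "bbbc"
  [2..5]=∅  "bbca"
  [3..6]=∅  "bcac"
  [0..4]={B,S}  "bbbbc"
  [1..5]=∅  "bbbca"
  [2..6]=∅  "bbcac"
  [0..5]=∅  "bbbbca"
  [1..6]=∅  "bbbcac"
  [0..6]=∅  "bbbbcac"

S ∉ T[0,6] ⇒ NO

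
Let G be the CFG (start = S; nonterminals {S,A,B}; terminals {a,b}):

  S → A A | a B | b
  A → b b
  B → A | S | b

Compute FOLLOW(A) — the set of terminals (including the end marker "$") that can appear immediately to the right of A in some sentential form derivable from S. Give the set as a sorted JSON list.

FIRST sets, iterate to fixpoint:
[1]
  A via A→b b: +{b}
  B via B→A: +{b}
  S via S→A A: +{b}
  S via S→a B: +{a}
  FIRST[S]={a,b}  FIRST[A]={b}  FIRST[B]={b}
[2]
  B via B→S: +{a}
  FIRST[S]={a,b}  FIRST[A]={b}  FIRST[B]={a,b}
[3] — fixpoint
  FIRST[S]={a,b}  FIRST[A]={b}  FIRST[B]={a,b}

FOLLOW iteration:
FOLLOW(S) := {$}
[1]
  S→A A: FOLLOW(A) ⊇ FIRST(A) = {b}; new: +{b}
  S→A A: FOLLOW(A) ⊇ FOLLOW(S) ⊇ {$}; new: +{$}
  S→a B: FOLLOW(B) ⊇ FOLLOW(S) ⊇ {$}; new: +{$}
  S: {$}  A: {$,b}  B: {$}
[2] (stable)
  S: {$}  A: {$,b}  B: {$}

FOLLOW(A) = ["$", "b"]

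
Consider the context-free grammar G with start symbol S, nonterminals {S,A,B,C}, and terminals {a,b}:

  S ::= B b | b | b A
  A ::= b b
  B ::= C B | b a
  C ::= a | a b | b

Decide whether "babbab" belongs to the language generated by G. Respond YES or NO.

Convert to CNF:
  S -> B T0 | T0 A | b
  A -> T0 T0
  B -> C B | T0 T1
  C -> T1 T0 | a | b
  T0 -> b
  T1 -> a

Fill CYK table bottom-up:
  T[0,0] 'b' = {C,S,T0}  orig:{C,S}
  T[1,1] 'a' = {C,T1}  orig:{C}
  T[2,2] 'b' = {C,S,T0}  orig:{C,S}
  T[3,3] 'b' = {C,S,T0}  orig:{C,S}
  T[4,4] 'a' = {C,T1}  orig:{C}
  T[5,5] 'b' = {C,S,T0}  orig:{C,S}
  T[0,1] 'ba' = {B}
  T[1,2] 'ab' = {C}
  T[2,3] 'bb' = {A}
  T[3,4] 'ba' = {B}
  T[4,5] 'ab' = {C}
  T[0,2] 'bab' = {S}
  T[1,3] 'abb' = ∅
  T[2,4] 'bba' = {B}
  T[3,5] 'bab' = {S}
  T[0,3] 'babb' = ∅
  T[1,4] 'abba' = {B}
  T[2,5] 'bbab' = {S}
  T[0,4] 'babba' = {B}
  T[1,5] 'abbab' = {S}
  T[0,5] 'babbab' = {S}

S ∈ T[0,5] ⇒ YES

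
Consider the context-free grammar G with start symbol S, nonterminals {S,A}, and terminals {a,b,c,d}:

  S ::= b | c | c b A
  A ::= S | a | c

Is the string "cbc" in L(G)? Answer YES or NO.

Convert to CNF:
  S -> T0 X3 | b | c
  A -> T0 X2 | a | b | c
  T0 -> c
  T1 -> b
  X2 -> T1 A
  X3 -> T1 A

Fill CYK table bottom-up:
  cell(0,0) c: {A,S,T0}  orig:{A,S}
  cell(1,1) b: {A,S,T1}  orig:{A,S}
  cell(2,2) c: {A,S,T0}  orig:{A,S}
  cell(0,1) cb: ∅
  cell(1,2) bc: {X2,X3}  orig:{}
  cell(0,2) cbc: {A,S}

S ∈ T[0,2] ⇒ YES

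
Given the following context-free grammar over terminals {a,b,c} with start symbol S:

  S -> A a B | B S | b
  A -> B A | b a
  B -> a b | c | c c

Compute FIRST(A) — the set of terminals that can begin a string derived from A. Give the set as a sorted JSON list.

FIRST sets, iterate to fixpoint:
pass 1:
  A via A→b a: +{b}
  B via B→a b: +{a}
  B via B→c: +{c}
  S via S→A a B: +{b}
  S via S→B S: +{a,c}
  S: {a,b,c}  A: {b}  B: {a,c}
pass 2:
  A via A→B A: +{a,c}
  S: {a,b,c}  A: {a,b,c}  B: {a,c}
pass 3: (no change)
  S: {a,b,c}  A: {a,b,c}  B: {a,c}

FIRST(A) = ["a", "b", "c"]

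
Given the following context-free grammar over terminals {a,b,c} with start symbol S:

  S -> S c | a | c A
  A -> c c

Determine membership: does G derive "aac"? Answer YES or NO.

CNF form of G:
  S -> S T0 | T0 A | a
  A -> T0 T0
  T0 -> c

CYK fill:
  cell(0,0) a: {S}
  cell(1,1) a: {S}
  cell(2,2) c: {T0}  orig:{}
  cell(0,1) aa: ∅
  cell(1,2) ac: {S}
  cell(0,2) aac: ∅

S ∉ T[0,2] ⇒ NO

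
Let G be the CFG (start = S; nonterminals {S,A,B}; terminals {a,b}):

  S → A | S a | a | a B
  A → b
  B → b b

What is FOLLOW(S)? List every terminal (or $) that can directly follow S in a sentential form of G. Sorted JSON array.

FIRST sets, iterate to fixpoint:
[1]
  A via A→b: +{b}
  B via B→b b: +{b}
  S via S→A: +{b}
  S via S→a: +{a}
  FIRST(S)={a,b}  FIRST(A)={b}  FIRST(B)={b}
[2] (no change)
  FIRST(S)={a,b}  FIRST(A)={b}  FIRST(B)={b}

FOLLOW iteration:
initialize: $ ∈ FOLLOW(S)
pass 1:
  S→A: FOLLOW(A) ⊇ FOLLOW(S) ⊇ {$}; new: +{$}
  S→S a: FOLLOW(S) ⊇ FIRST(a) = {a}; new: +{a}
  S→a B: FOLLOW(B) ⊇ FOLLOW(S) ⊇ {$,a}; new: +{$,a}
  S: {$,a}  A: {$}  B: {$,a}
pass 2:
  S→A: FOLLOW(A) ⊇ FOLLOW(S) ⊇ {$,a}; new: +{a}
  S: {$,a}  A: {$,a}  B: {$,a}
pass 3: — fixpoint
  S: {$,a}  A: {$,a}  B: {$,a}

FOLLOW(S) = ["$", "a"]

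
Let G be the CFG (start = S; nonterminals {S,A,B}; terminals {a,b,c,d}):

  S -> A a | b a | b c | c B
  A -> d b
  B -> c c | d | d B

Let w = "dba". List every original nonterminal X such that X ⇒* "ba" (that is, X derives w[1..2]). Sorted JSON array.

CNF form of G:
  S -> A T3 | T1 T2 | T1 T3 | T2 B
  A -> T0 T1
  B -> T0 B | T2 T2 | d
  T0 -> d
  T1 -> b
  T2 -> c
  T3 -> a

CYK table (by increasing span), restricted to cells inside w[1..2]:
  cell(1,1) b: {T1}  orig:{}
  cell(2,2) a: {T3}  orig:{}
  cell(1,2) ba: {S}

Original NTs in T[1,2] deriving "ba": ["S"]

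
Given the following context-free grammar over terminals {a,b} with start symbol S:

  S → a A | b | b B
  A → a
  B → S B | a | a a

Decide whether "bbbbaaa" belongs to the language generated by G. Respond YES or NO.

Convert to CNF:
  S -> T0 A | T1 B | b
  A -> a
  B -> S B | T0 T0 | a
  T0 -> a
  T1 -> b

CYK fill:
  [0..0]={S,T1}  "b"  orig:{S}
  [1..1]={S,T1}  "b"  orig:{S}
  [2..2]={S,T1}  "b"  orig:{S}
  [3..3]={S,T1}  "b"  orig:{S}
  [4..4]={A,B,T0}  "a"  orig:{A,B}
  [5..5]={A,B,T0}  "a"  orig:{A,B}
  [6..6]={A,B,T0}  "a"  orig:{A,B}
  [0..1]=∅  "bb"
  [1..2]=∅  "bb"
  [2..3]=∅  "bb"
  [3..4]={B,S}  "ba"
  [4..5]={B,S}  "aa"
  [5..6]={B,S}  "aa"
  [0..2]=∅  "bbb"
  [1..3]=∅  "bbb"
  [2..4]={B,S}  "bba"
  [3..5]={B,S}  "baa"
  [4..6]={B}  "aaa"
  [0..3]=∅  "bbbb"
  [1..4]={B,S}  "bbba"
  [2..5]={B,S}  "bbaa"
  [3..6]={B,S}  "baaa"
  [0..4]={B,S}  "bbbba"
  [1..5]={B,S}  "bbbaa"
  [2..6]={B,S}  "bbaaa"
  [0..5]={B,S}  "bbbbaa"
  [1..6]={B,S}  "bbbaaa"
  [0..6]={B,S}  "bbbbaaa"

S ∈ T[0,6] ⇒ YES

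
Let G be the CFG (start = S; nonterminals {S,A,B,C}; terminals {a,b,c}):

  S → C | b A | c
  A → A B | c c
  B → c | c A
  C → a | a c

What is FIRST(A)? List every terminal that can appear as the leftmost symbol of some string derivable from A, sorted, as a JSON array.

FIRST sets, iterate to fixpoint:
round 1:
  A via A→c c: +{c}
  B via B→c: +{c}
  C via C→a: +{a}
  S via S→C: +{a}
  S via S→b A: +{b}
  S via S→c: +{c}
  FIRST(S)={a,b,c}  FIRST(A)={c}  FIRST(B)={c}  FIRST(C)={a}
round 2: done
  FIRST(S)={a,b,c}  FIRST(A)={c}  FIRST(B)={c}  FIRST(C)={a}

FIRST(A) = ["c"]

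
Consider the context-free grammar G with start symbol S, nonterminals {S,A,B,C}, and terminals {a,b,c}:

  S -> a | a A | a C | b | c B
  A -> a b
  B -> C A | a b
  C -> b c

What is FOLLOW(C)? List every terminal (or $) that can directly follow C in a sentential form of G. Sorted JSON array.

Compute FIRST by fixpoint:
round 1:
  A via A→a b: +{a}
  B via B→a b: +{a}
  C via C→b c: +{b}
  S via S→a: +{a}
  S via S→b: +{b}
  S via S→c B: +{c}
  S: {a,b,c}  A: {a}  B: {a}  C: {b}
round 2:
  B via B→C A: +{b}
  S: {a,b,c}  A: {a}  B: {a,b}  C: {b}
round 3: — fixpoint
  S: {a,b,c}  A: {a}  B: {a,b}  C: {b}

FOLLOW sets:
FOLLOW(S) := {$}
iter 1:
  B→C A: FOLLOW(C) ⊇ FIRST(A) = {a}; new: +{a}
  S→a A: FOLLOW(A) ⊇ FOLLOW(S) ⊇ {$}; new: +{$}
  S→a C: FOLLOW(C) ⊇ FOLLOW(S) ⊇ {$}; new: +{$}
  S→c B: FOLLOW(B) ⊇ FOLLOW(S) ⊇ {$}; new: +{$}
  FOLLOW[S]={$}  FOLLOW[A]={$}  FOLLOW[B]={$}  FOLLOW[C]={$,a}
iter 2: — fixpoint
  FOLLOW[S]={$}  FOLLOW[A]={$}  FOLLOW[B]={$}  FOLLOW[C]={$,a}

FOLLOW(C) = ["$", "a"]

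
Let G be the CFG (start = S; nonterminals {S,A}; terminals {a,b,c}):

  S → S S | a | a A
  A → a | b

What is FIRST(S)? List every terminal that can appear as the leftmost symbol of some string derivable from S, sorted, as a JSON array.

FIRST iteration:
round 1:
  A via A→a: +{a}
  A via A→b: +{b}
  S via S→a: +{a}
  S: {a}  A: {a,b}
round 2: (stable)
  S: {a}  A: {a,b}

FIRST(S) = ["a"]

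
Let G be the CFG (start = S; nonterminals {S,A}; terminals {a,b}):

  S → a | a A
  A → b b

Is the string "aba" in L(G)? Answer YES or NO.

Convert to CNF:
  S -> T1 A | a
  A -> T0 T0
  T0 -> b
  T1 -> a

CYK fill:
  T[0,0] 'a' = {S,T1}  orig:{S}
  T[1,1] 'b' = {T0}  orig:{}
  T[2,2] 'a' = {S,T1}  orig:{S}
  T[0,1] 'ab' = ∅
  T[1,2] 'ba' = ∅
  T[0,2] 'aba' = ∅

S ∉ T[0,2] ⇒ NO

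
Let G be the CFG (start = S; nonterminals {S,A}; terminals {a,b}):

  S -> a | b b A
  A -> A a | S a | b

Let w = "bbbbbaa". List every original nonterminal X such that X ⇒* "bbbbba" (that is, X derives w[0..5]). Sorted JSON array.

Convert to CNF:
  S -> T1 X2 | a
  A -> A T0 | S T0 | b
  T0 -> a
  T1 -> b
  X2 -> T1 A

Fill CYK table bottom-up (cells [i..j] with 0 ≤ i ≤ j ≤ 5 only):
  T[0,0] 'b' = {A,T1}  orig:{A}
  T[1,1] 'b' = {A,T1}  orig:{A}
  T[2,2] 'b' = {A,T1}  orig:{A}
  T[3,3] 'b' = {A,T1}  orig:{A}
  T[4,4] 'b' = {A,T1}  orig:{A}
  T[5,5] 'a' = {S,T0}  orig:{S}
  T[0,1] 'bb' = {X2}  orig:{}
  T[1,2] 'bb' = {X2}  orig:{}
  T[2,3] 'bb' = {X2}  orig:{}
  T[3,4] 'bb' = {X2}  orig:{}
  T[4,5] 'ba' = {A}
  T[0,2] 'bbb' = {S}
  T[1,3] 'bbb' = {S}
  T[2,4] 'bbb' = {S}
  T[3,5] 'bba' = {X2}  orig:{}
  T[0,3] 'bbbb' = ∅
  T[1,4] 'bbbb' = ∅
  T[2,5] 'bbba' = {A,S}
  T[0,4] 'bbbbb' = ∅
  T[1,5] 'bbbba' = {X2}  orig:{}
  T[0,5] 'bbbbba' = {S}

Original NTs in T[0,5] deriving "bbbbba": ["S"]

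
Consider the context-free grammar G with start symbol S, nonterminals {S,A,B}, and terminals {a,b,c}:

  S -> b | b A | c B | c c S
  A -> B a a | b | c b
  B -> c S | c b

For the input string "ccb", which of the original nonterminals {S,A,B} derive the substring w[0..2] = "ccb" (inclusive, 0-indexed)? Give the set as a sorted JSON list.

Convert to CNF:
  S -> T1 B | T1 X4 | T2 A | b
  A -> B X3 | T1 T2 | b
  B -> T1 S | T1 T2
  T0 -> a
  T1 -> c
  T2 -> b
  X3 -> T0 T0
  X4 -> T1 S

CYK table (by increasing span) — only the sub-triangle for w[0..2]:
  T[0,0] 'c' = {T1}  orig:{}
  T[1,1] 'c' = {T1}  orig:{}
  T[2,2] 'b' = {A,S,T2}  orig:{A,S}
  T[0,1] 'cc' = ∅
  T[1,2] 'cb' = {A,B,X4}  orig:{A,B}
  T[0,2] 'ccb' = {S}

Original NTs in T[0,2] deriving "ccb": ["S"]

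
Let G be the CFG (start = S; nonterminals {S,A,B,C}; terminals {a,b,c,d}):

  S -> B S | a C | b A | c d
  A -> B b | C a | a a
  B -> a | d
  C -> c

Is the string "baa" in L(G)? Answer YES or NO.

Convert to CNF:
  S -> B S | T0 A | T1 C | T2 T3
  A -> B T0 | C T1 | T1 T1
  B -> a | d
  C -> c
  T0 -> b
  T1 -> a
  T2 -> c
  T3 -> d

CYK table (by increasing span):
  cell(0,0) b: {T0}  orig:{}
  cell(1,1) a: {B,T1}  orig:{B}
  cell(2,2) a: {B,T1}  orig:{B}
  cell(0,1) ba: ∅
  cell(1,2) aa: {A}
  cell(0,2) baa: {S}

S ∈ T[0,2] ⇒ YES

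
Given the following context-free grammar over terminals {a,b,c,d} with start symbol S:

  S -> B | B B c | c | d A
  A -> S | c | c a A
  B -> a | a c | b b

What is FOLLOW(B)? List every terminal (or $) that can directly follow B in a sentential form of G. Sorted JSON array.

FIRST sets, iterate to fixpoint:
iter 1:
  A via A→c: +{c}
  B via B→a: +{a}
  B via B→b b: +{b}
  S via S→B: +{a,b}
  S via S→c: +{c}
  S via S→d A: +{d}
  FIRST(S)={a,b,c,d}  FIRST(A)={c}  FIRST(B)={a,b}
iter 2:
  A via A→S: +{a,b,d}
  FIRST(S)={a,b,c,d}  FIRST(A)={a,b,c,d}  FIRST(B)={a,b}
iter 3: (no change)
  FIRST(S)={a,b,c,d}  FIRST(A)={a,b,c,d}  FIRST(B)={a,b}

FOLLOW iteration:
seed FOLLOW(S) with $
iter 1:
  S→B: FOLLOW(B) ⊇ FOLLOW(S) ⊇ {$}; new: +{$}
  S→B B c: FOLLOW(B) ⊇ FIRST(B) = {a,b}; new: +{a,b}
  S→B B c: FOLLOW(B) ⊇ FIRST(c) = {c}; new: +{c}
  S→d A: FOLLOW(A) ⊇ FOLLOW(S) ⊇ {$}; new: +{$}
  FOLLOW[S]={$}  FOLLOW[A]={$}  FOLLOW[B]={$,a,b,c}
iter 2: (stable)
  FOLLOW[S]={$}  FOLLOW[A]={$}  FOLLOW[B]={$,a,b,c}

FOLLOW(B) = ["$", "a", "b", "c"]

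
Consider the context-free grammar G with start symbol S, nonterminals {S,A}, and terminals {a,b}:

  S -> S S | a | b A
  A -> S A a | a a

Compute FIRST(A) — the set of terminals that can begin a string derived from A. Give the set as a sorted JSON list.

Compute FIRST by fixpoint:
pass 1:
  A via A→a a: +{a}
  S via S→a: +{a}
  S via S→b A: +{b}
  FIRST[S]={a,b}  FIRST[A]={a}
pass 2:
  A via A→S A a: +{b}
  FIRST[S]={a,b}  FIRST[A]={a,b}
pass 3: done
  FIRST[S]={a,b}  FIRST[A]={a,b}

FIRST(A) = ["a", "b"]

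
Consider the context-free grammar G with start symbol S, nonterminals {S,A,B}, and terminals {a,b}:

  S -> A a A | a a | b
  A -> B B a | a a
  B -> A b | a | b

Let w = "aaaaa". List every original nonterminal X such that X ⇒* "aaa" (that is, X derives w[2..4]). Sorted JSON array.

CNF form of G:
  S -> A X3 | T0 T0 | b
  A -> B X2 | T0 T0
  B -> A T1 | a | b
  T0 -> a
  T1 -> b
  X2 -> B T0
  X3 -> T0 A

CYK fill (cells [i..j] with 2 ≤ i ≤ j ≤ 4 only):
  [2..2]={B,T0}  "a"  orig:{B}
  [3..3]={B,T0}  "a"  orig:{B}
  [4..4]={B,T0}  "a"  orig:{B}
  [2..3]={A,S,X2}  "aa"  orig:{A,S}
  [3..4]={A,S,X2}  "aa"  orig:{A,S}
  [2..4]={A,X3}  "aaa"  orig:{A}

Original NTs in T[2,4] deriving "aaa": ["A"]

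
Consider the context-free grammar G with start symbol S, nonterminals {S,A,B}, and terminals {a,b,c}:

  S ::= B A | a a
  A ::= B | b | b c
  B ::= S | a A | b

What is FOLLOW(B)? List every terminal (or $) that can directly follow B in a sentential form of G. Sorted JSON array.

FIRST sets, iterate to fixpoint:
[1]
  A via A→b: +{b}
  B via B→a A: +{a}
  B via B→b: +{b}
  S via S→B A: +{a,b}
  FIRST(S)={a,b}  FIRST(A)={b}  FIRST(B)={a,b}
[2]
  A via A→B: +{a}
  FIRST(S)={a,b}  FIRST(A)={a,b}  FIRST(B)={a,b}
[3] (no change)
  FIRST(S)={a,b}  FIRST(A)={a,b}  FIRST(B)={a,b}

Compute FOLLOW by fixpoint:
initialize: $ ∈ FOLLOW(S)
iter 1:
  S→B A: FOLLOW(B) ⊇ FIRST(A) = {a,b}; new: +{a,b}
  S→B A: FOLLOW(A) ⊇ FOLLOW(S) ⊇ {$}; new: +{$}
  FOLLOW[S]={$}  FOLLOW[A]={$}  FOLLOW[B]={a,b}
iter 2:
  A→B: FOLLOW(B) ⊇ FOLLOW(A) ⊇ {$}; new: +{$}
  B→S: FOLLOW(S) ⊇ FOLLOW(B) ⊇ {$,a,b}; new: +{a,b}
  B→a A: FOLLOW(A) ⊇ FOLLOW(B) ⊇ {$,a,b}; new: +{a,b}
  FOLLOW[S]={$,a,b}  FOLLOW[A]={$,a,b}  FOLLOW[B]={$,a,b}
iter 3: done
  FOLLOW[S]={$,a,b}  FOLLOW[A]={$,a,b}  FOLLOW[B]={$,a,b}

FOLLOW(B) = ["$", "a", "b"]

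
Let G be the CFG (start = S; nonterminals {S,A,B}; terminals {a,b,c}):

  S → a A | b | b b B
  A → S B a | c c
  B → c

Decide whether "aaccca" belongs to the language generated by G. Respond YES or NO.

CNF form of G:
  S -> T0 A | T2 X4 | b
  A -> S X3 | T1 T1
  B -> c
  T0 -> a
  T1 -> c
  T2 -> b
  X3 -> B T0
  X4 -> T2 B

CYK fill:
  cell(0,0) a: {T0}  orig:{}
  cell(1,1) a: {T0}  orig:{}
  cell(2,2) c: {B,T1}  orig:{B}
  cell(3,3) c: {B,T1}  orig:{B}
  cell(4,4) c: {B,T1}  orig:{B}
  cell(5,5) a: {T0}  orig:{}
  cell(0,1) aa: ∅
  cell(1,2) ac: ∅
  cell(2,3) cc: {A}
  cell(3,4) cc: {A}
  cell(4,5) ca: {X3}  orig:{}
  cell(0,2) aac: ∅
  cell(1,3) acc: {S}
  cell(2,4) ccc: ∅
  cell(3,5) cca: ∅
  cell(0,3) aacc: ∅
  cell(1,4) accc: ∅
  cell(2,5) ccca: ∅
  cell(0,4) aaccc: ∅
  cell(1,5) accca: {A}
  cell(0,5) aaccca: {S}

S ∈ T[0,5] ⇒ YES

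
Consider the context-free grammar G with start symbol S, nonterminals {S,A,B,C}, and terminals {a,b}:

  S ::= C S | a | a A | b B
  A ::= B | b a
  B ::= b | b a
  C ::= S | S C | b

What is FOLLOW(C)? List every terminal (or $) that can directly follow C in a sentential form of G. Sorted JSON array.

FIRST iteration:
[1]
  A via A→b a: +{b}
  B via B→b: +{b}
  C via C→b: +{b}
  S via S→C S: +{b}
  S via S→a: +{a}
  FIRST(S)={a,b}  FIRST(A)={b}  FIRST(B)={b}  FIRST(C)={b}
[2]
  C via C→S: +{a}
  FIRST(S)={a,b}  FIRST(A)={b}  FIRST(B)={b}  FIRST(C)={a,b}
[3] done
  FIRST(S)={a,b}  FIRST(A)={b}  FIRST(B)={b}  FIRST(C)={a,b}

FOLLOW iteration:
seed FOLLOW(S) with $
round 1:
  C→S C: FOLLOW(S) ⊇ FIRST(C) = {a,b}; new: +{a,b}
  S→C S: FOLLOW(C) ⊇ FIRST(S) = {a,b}; new: +{a,b}
  S→a A: FOLLOW(A) ⊇ FOLLOW(S) ⊇ {$,a,b}; new: +{$,a,b}
  S→b B: FOLLOW(B) ⊇ FOLLOW(S) ⊇ {$,a,b}; new: +{$,a,b}
  FOLLOW[S]={$,a,b}  FOLLOW[A]={$,a,b}  FOLLOW[B]={$,a,b}  FOLLOW[C]={a,b}
round 2: — fixpoint
  FOLLOW[S]={$,a,b}  FOLLOW[A]={$,a,b}  FOLLOW[B]={$,a,b}  FOLLOW[C]={a,b}

FOLLOW(C) = ["a", "b"]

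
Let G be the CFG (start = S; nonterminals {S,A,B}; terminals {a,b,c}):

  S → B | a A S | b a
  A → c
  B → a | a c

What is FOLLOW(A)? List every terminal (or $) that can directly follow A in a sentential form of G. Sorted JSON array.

FIRST sets, iterate to fixpoint:
round 1:
  A via A→c: +{c}
  B via B→a: +{a}
  S via S→B: +{a}
  S via S→b a: +{b}
  S: {a,b}  A: {c}  B: {a}
round 2: done
  S: {a,b}  A: {c}  B: {a}

FOLLOW sets:
FOLLOW(S) := {$}
iter 1:
  S→B: FOLLOW(B) ⊇ FOLLOW(S) ⊇ {$}; new: +{$}
  S→a A S: FOLLOW(A) ⊇ FIRST(S) = {a,b}; new: +{a,b}
  S: {$}  A: {a,b}  B: {$}
iter 2: (stable)
  S: {$}  A: {a,b}  B: {$}

FOLLOW(A) = ["a", "b"]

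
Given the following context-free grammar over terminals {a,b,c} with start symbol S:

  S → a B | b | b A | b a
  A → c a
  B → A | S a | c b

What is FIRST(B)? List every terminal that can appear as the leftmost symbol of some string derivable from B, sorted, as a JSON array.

Compute FIRST by fixpoint:
[1]
  A via A→c a: +{c}
  B via B→A: +{c}
  S via S→a B: +{a}
  S via S→b: +{b}
  FIRST(S)={a,b}  FIRST(A)={c}  FIRST(B)={c}
[2]
  B via B→S a: +{a,b}
  FIRST(S)={a,b}  FIRST(A)={c}  FIRST(B)={a,b,c}
[3] (stable)
  FIRST(S)={a,b}  FIRST(A)={c}  FIRST(B)={a,b,c}

FIRST(B) = ["a", "b", "c"]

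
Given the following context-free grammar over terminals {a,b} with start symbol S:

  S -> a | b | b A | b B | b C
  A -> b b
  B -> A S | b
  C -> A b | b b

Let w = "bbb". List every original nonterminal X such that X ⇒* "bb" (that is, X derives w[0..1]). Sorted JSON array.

CNF form of G:
  S -> T0 A | T0 B | T0 C | a | b
  A -> T0 T0
  B -> A S | b
  C -> A T0 | T0 T0
  T0 -> b

Fill CYK table bottom-up, restricted to cells inside w[0..1]:
  T[0,0] 'b' = {B,S,T0}  orig:{B,S}
  T[1,1] 'b' = {B,S,T0}  orig:{B,S}
  T[0,1] 'bb' = {A,C,S}

Original NTs in T[0,1] deriving "bb": ["A", "C", "S"]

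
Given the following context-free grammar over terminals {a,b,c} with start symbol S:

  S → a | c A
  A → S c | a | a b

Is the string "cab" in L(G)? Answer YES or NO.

Convert to CNF:
  S -> T0 A | a
  A -> S T0 | T1 T2 | a
  T0 -> c
  T1 -> a
  T2 -> b

CYK fill:
  cell(0,0) c: {T0}  orig:{}
  cell(1,1) a: {A,S,T1}  orig:{A,S}
  cell(2,2) b: {T2}  orig:{}
  cell(0,1) ca: {S}
  cell(1,2) ab: {A}
  cell(0,2) cab: {S}

S ∈ T[0,2] ⇒ YES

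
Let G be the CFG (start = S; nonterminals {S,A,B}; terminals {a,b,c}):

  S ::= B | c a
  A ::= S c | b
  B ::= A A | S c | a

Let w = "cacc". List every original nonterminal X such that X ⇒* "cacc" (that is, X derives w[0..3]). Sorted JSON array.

Convert to CNF:
  S -> A A | S T0 | T0 T1 | a
  A -> S T0 | b
  B -> A A | S T0 | a
  T0 -> c
  T1 -> a

CYK fill (cells [i..j] with 0 ≤ i ≤ j ≤ 3 only):
  T[0,0] 'c' = {T0}  orig:{}
  T[1,1] 'a' = {B,S,T1}  orig:{B,S}
  T[2,2] 'c' = {T0}  orig:{}
  T[3,3] 'c' = {T0}  orig:{}
  T[0,1] 'ca' = {S}
  T[1,2] 'ac' = {A,B,S}
  T[2,3] 'cc' = ∅
  T[0,2] 'cac' = {A,B,S}
  T[1,3] 'acc' = {A,B,S}
  T[0,3] 'cacc' = {A,B,S}

Original NTs in T[0,3] deriving "cacc": ["A", "B", "S"]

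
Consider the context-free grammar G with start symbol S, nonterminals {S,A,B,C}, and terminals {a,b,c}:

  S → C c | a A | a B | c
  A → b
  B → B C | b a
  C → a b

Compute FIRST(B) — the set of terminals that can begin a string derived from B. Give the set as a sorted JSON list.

Compute FIRST by fixpoint:
[1]
  A via A→b: +{b}
  B via B→b a: +{b}
  C via C→a b: +{a}
  S via S→C c: +{a}
  S via S→c: +{c}
  FIRST[S]={a,c}  FIRST[A]={b}  FIRST[B]={b}  FIRST[C]={a}
[2] done
  FIRST[S]={a,c}  FIRST[A]={b}  FIRST[B]={b}  FIRST[C]={a}

FIRST(B) = ["b"]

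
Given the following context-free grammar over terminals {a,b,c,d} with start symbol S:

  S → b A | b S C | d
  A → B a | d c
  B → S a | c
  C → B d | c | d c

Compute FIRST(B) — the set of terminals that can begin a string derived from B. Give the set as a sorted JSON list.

Compute FIRST by fixpoint:
pass 1:
  A via A→d c: +{d}
  B via B→c: +{c}
  C via C→B d: +{c}
  C via C→d c: +{d}
  S via S→b A: +{b}
  S via S→d: +{d}
  FIRST(S)={b,d}  FIRST(A)={d}  FIRST(B)={c}  FIRST(C)={c,d}
pass 2:
  A via A→B a: +{c}
  B via B→S a: +{b,d}
  C via C→B d: +{b}
  FIRST(S)={b,d}  FIRST(A)={c,d}  FIRST(B)={b,c,d}  FIRST(C)={b,c,d}
pass 3:
  A via A→B a: +{b}
  FIRST(S)={b,d}  FIRST(A)={b,c,d}  FIRST(B)={b,c,d}  FIRST(C)={b,c,d}
pass 4: (stable)
  FIRST(S)={b,d}  FIRST(A)={b,c,d}  FIRST(B)={b,c,d}  FIRST(C)={b,c,d}

FIRST(B) = ["b", "c", "d"]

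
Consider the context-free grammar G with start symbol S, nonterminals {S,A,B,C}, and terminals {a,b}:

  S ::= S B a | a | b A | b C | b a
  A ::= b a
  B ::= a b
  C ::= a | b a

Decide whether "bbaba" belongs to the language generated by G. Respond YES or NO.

CNF form of G:
  S -> S X2 | T0 A | T0 C | T0 T1 | a
  A -> T0 T1
  B -> T1 T0
  C -> T0 T1 | a
  T0 -> b
  T1 -> a
  X2 -> B T1

CYK table (by increasing span):
  cell(0,0) b: {T0}  orig:{}
  cell(1,1) b: {T0}  orig:{}
  cell(2,2) a: {C,S,T1}  orig:{C,S}
  cell(3,3) b: {T0}  orig:{}
  cell(4,4) a: {C,S,T1}  orig:{C,S}
  cell(0,1) bb: ∅
  cell(1,2) ba: {A,C,S}
  cell(2,3) ab: {B}
  cell(3,4) ba: {A,C,S}
  cell(0,2) bba: {S}
  cell(1,3) bab: ∅
  cell(2,4) aba: {X2}  orig:{}
  cell(0,3) bbab: ∅
  cell(1,4) baba: ∅
  cell(0,4) bbaba: ∅

S ∉ T[0,4] ⇒ NO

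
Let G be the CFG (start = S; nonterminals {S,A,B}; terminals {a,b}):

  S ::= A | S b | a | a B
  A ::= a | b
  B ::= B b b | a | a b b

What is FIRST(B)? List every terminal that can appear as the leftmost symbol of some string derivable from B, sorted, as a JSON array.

FIRST sets, iterate to fixpoint:
pass 1:
  A via A→a: +{a}
  A via A→b: +{b}
  B via B→a: +{a}
  S via S→A: +{a,b}
  FIRST(S)={a,b}  FIRST(A)={a,b}  FIRST(B)={a}
pass 2: — fixpoint
  FIRST(S)={a,b}  FIRST(A)={a,b}  FIRST(B)={a}

FIRST(B) = ["a"]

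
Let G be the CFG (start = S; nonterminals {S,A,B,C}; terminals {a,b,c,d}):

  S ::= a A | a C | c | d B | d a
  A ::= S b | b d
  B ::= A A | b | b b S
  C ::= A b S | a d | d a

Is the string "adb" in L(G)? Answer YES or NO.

Convert to CNF:
  S -> T1 B | T1 T2 | T2 A | T2 C | c
  A -> S T0 | T0 T1
  B -> A A | T0 X3 | b
  C -> A X4 | T1 T2 | T2 T1
  T0 -> b
  T1 -> d
  T2 -> a
  X3 -> T0 S
  X4 -> T0 S

CYK fill:
  cell(0,0) a: {T2}  orig:{}
  cell(1,1) d: {T1}  orig:{}
  cell(2,2) b: {B,T0}  orig:{B}
  cell(0,1) ad: {C}
  cell(1,2) db: {S}
  cell(0,2) adb: ∅

S ∉ T[0,2] ⇒ NO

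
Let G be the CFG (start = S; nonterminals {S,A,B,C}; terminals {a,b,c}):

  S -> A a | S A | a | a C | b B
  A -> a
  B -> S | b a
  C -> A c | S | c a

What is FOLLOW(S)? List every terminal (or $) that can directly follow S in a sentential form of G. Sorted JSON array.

FIRST iteration:
pass 1:
  A via A→a: +{a}
  B via B→b a: +{b}
  C via C→A c: +{a}
  C via C→c a: +{c}
  S via S→A a: +{a}
  S via S→b B: +{b}
  S: {a,b}  A: {a}  B: {b}  C: {a,c}
pass 2:
  B via B→S: +{a}
  C via C→S: +{b}
  S: {a,b}  A: {a}  B: {a,b}  C: {a,b,c}
pass 3: (no change)
  S: {a,b}  A: {a}  B: {a,b}  C: {a,b,c}

FOLLOW iteration:
seed FOLLOW(S) with $
round 1:
  C→A c: FOLLOW(A) ⊇ FIRST(c) = {c}; new: +{c}
  S→A a: FOLLOW(A) ⊇ FIRST(a) = {a}; new: +{a}
  S→S A: FOLLOW(S) ⊇ FIRST(A) = {a}; new: +{a}
  S→S A: FOLLOW(A) ⊇ FOLLOW(S) ⊇ {$,a}; new: +{$}
  S→a C: FOLLOW(C) ⊇ FOLLOW(S) ⊇ {$,a}; new: +{$,a}
  S→b B: FOLLOW(B) ⊇ FOLLOW(S) ⊇ {$,a}; new: +{$,a}
  FOLLOW(S)={$,a}  FOLLOW(A)={$,a,c}  FOLLOW(B)={$,a}  FOLLOW(C)={$,a}
round 2: (stable)
  FOLLOW(S)={$,a}  FOLLOW(A)={$,a,c}  FOLLOW(B)={$,a}  FOLLOW(C)={$,a}

FOLLOW(S) = ["$", "a"]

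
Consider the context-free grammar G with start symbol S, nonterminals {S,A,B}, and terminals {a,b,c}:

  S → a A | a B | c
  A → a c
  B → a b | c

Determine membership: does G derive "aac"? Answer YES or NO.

CNF form of G:
  S -> T0 A | T0 B | c
  A -> T0 T1
  B -> T0 T2 | c
  T0 -> a
  T1 -> c
  T2 -> b

Fill CYK table bottom-up:
  cell(0,0) a: {T0}  orig:{}
  cell(1,1) a: {T0}  orig:{}
  cell(2,2) c: {B,S,T1}  orig:{B,S}
  cell(0,1) aa: ∅
  cell(1,2) ac: {A,S}
  cell(0,2) aac: {S}

S ∈ T[0,2] ⇒ YES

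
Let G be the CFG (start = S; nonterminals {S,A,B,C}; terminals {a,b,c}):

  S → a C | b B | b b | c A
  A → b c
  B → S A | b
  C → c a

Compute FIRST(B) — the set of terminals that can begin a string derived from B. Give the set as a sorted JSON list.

FIRST iteration:
iter 1:
  A via A→b c: +{b}
  B via B→b: +{b}
  C via C→c a: +{c}
  S via S→a C: +{a}
  S via S→b B: +{b}
  S via S→c A: +{c}
  FIRST(S)={a,b,c}  FIRST(A)={b}  FIRST(B)={b}  FIRST(C)={c}
iter 2:
  B via B→S A: +{a,c}
  FIRST(S)={a,b,c}  FIRST(A)={b}  FIRST(B)={a,b,c}  FIRST(C)={c}
iter 3: (no change)
  FIRST(S)={a,b,c}  FIRST(A)={b}  FIRST(B)={a,b,c}  FIRST(C)={c}

FIRST(B) = ["a", "b", "c"]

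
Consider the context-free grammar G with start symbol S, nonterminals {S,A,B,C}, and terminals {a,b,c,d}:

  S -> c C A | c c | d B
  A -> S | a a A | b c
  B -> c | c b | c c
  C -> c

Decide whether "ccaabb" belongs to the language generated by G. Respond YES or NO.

Convert to CNF:
  S -> T2 T2 | T2 X6 | T3 B
  A -> T0 X4 | T1 T2 | T2 T2 | T2 X5 | T3 B
  B -> T2 T1 | T2 T2 | c
  C -> c
  T0 -> a
  T1 -> b
  T2 -> c
  T3 -> d
  X4 -> T0 A
  X5 -> C A
  X6 -> C A

CYK fill:
  T[0,0] 'c' = {B,C,T2}  orig:{B,C}
  T[1,1] 'c' = {B,C,T2}  orig:{B,C}
  T[2,2] 'a' = {T0}  orig:{}
  T[3,3] 'a' = {T0}  orig:{}
  T[4,4] 'b' = {T1}  orig:{}
  T[5,5] 'b' = {T1}  orig:{}
  T[0,1] 'cc' = {A,B,S}
  T[1,2] 'ca' = ∅
  T[2,3] 'aa' = ∅
  T[3,4] 'ab' = ∅
  T[4,5] 'bb' = ∅
  T[0,2] 'cca' = ∅
  T[1,3] 'caa' = ∅
  T[2,4] 'aab' = ∅
  T[3,5] 'abb' = ∅
  T[0,3] 'ccaa' = ∅
  T[1,4] 'caab' = ∅
  T[2,5] 'aabb' = ∅
  T[0,4] 'ccaab' = ∅
  T[1,5] 'caabb' = ∅
  T[0,5] 'ccaabb' = ∅

S ∉ T[0,5] ⇒ NO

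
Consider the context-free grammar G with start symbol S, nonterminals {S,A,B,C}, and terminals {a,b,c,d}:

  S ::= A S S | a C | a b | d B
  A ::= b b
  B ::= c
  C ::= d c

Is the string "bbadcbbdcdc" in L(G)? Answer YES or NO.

CNF form of G:
  S -> A X4 | T1 B | T3 C | T3 T0
  A -> T0 T0
  B -> c
  C -> T1 T2
  T0 -> b
  T1 -> d
  T2 -> c
  T3 -> a
  X4 -> S S

CYK table (by increasing span):
  cell(0,0) b: {T0}  orig:{}
  cell(1,1) b: {T0}  orig:{}
  cell(2,2) a: {T3}  orig:{}
  cell(3,3) d: {T1}  orig:{}
  cell(4,4) c: {B,T2}  orig:{B}
  cell(5,5) b: {T0}  orig:{}
  cell(6,6) b: {T0}  orig:{}
  cell(7,7) d: {T1}  orig:{}
  cell(8,8) c: {B,T2}  orig:{B}
  cell(9,9) d: {T1}  orig:{}
  cell(10,10) c: {B,T2}  orig:{B}
  cell(0,1) bb: {A}
  cell(1,2) ba: ∅
  cell(2,3) ad: ∅
  cell(3,4) dc: {C,S}
  cell(4,5) cb: ∅
  cell(5,6) bb: {A}
  cell(6,7) bd: ∅
  cell(7,8) dc: {C,S}
  cell(8,9) cd: ∅
  cell(9,10) dc: {C,S}
  cell(0,2) bba: ∅
  cell(1,3) bad: ∅
  cell(2,4) adc: {S}
  cell(3,5) dcb: ∅
  cell(4,6) cbb: ∅
  cell(5,7) bbd: ∅
  cell(6,8) bdc: ∅
  cell(7,9) dcd: ∅
  cell(8,10) cdc: ∅
  cell(0,3) bbad: ∅
  cell(1,4) badc: ∅
  cell(2,5) adcb: ∅
  cell(3,6) dcbb: ∅
  cell(4,7) cbbd: ∅
  cell(5,8) bbdc: ∅
  cell(6,9) bdcd: ∅
  cell(7,10) dcdc: {X4}  orig:{}
  cell(0,4) bbadc: ∅
  cell(1,5) badcb: ∅
  cell(2,6) adcbb: ∅
  cell(3,7) dcbbd: ∅
  cell(4,8) cbbdc: ∅
  cell(5,9) bbdcd: ∅
  cell(6,10) bdcdc: ∅
  cell(0,5) bbadcb: ∅
  cell(1,6) badcbb: ∅
  cell(2,7) adcbbd: ∅
  cell(3,8) dcbbdc: ∅
  cell(4,9) cbbdcd: ∅
  cell(5,10) bbdcdc: {S}
  cell(0,6) bbadcbb: ∅
  cell(1,7) badcbbd: ∅
  cell(2,8) adcbbdc: ∅
  cell(3,9) dcbbdcd: ∅
  cell(4,10) cbbdcdc: ∅
  cell(0,7) bbadcbbd: ∅
  cell(1,8) badcbbdc: ∅
  cell(2,9) adcbbdcd: ∅
  cell(3,10) dcbbdcdc: {X4}  orig:{}
  cell(0,8) bbadcbbdc: ∅
  cell(1,9) badcbbdcd: ∅
  cell(2,10) adcbbdcdc: {X4}  orig:{}
  cell(0,9) bbadcbbdcd: ∅
  cell(1,10) badcbbdcdc: ∅
  cell(0,10) bbadcbbdcdc: {S}

S ∈ T[0,10] ⇒ YES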